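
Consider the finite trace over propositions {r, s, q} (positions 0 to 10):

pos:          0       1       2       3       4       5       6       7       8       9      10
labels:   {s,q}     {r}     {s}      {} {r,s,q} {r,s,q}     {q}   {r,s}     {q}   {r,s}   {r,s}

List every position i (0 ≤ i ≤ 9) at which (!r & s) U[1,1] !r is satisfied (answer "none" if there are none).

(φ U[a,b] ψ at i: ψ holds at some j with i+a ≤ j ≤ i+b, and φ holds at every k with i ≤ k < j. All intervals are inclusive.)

2

Evaluate at each i in [0,9]:
  i=0: ✗ (no rhs in [1,1])
  i=1: ✗ (lhs fails at k=1 before rhs at j=2)
  i=2: ✓ (rhs at j=3; lhs holds on [2,2])
  i=3: ✗ (no rhs in [4,4])
  i=4: ✗ (no rhs in [5,5])
  i=5: ✗ (lhs fails at k=5 before rhs at j=6)
  i=6: ✗ (no rhs in [7,7])
  i=7: ✗ (lhs fails at k=7 before rhs at j=8)
  i=8: ✗ (no rhs in [9,9])
  i=9: ✗ (no rhs in [10,10])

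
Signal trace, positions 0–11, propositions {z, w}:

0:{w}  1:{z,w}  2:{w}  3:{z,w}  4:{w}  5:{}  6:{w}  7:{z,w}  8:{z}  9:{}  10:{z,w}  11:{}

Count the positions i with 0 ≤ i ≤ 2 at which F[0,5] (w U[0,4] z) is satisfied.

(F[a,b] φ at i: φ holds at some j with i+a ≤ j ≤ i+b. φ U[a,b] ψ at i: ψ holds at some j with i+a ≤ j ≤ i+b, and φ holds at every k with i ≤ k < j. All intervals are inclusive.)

Evaluate at each i in [0,2]:
  i=0: ✓ (witness j=0)
  i=1: ✓ (witness j=1)
  i=2: ✓ (witness j=2)
Positions where it holds: {0, 1, 2} → 3.

3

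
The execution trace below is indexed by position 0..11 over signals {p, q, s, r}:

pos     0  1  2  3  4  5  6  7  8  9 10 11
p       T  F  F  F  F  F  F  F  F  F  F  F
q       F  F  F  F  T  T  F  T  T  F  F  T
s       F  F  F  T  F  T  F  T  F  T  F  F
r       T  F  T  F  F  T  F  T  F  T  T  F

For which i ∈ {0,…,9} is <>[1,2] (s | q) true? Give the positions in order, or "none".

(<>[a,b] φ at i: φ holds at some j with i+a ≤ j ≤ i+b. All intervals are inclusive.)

1, 2, 3, 4, 5, 6, 7, 8, 9

Evaluate at each i in [0,9]:
  i=0: ✗ (none in [1,2])
  i=1: ✓ (witness j=3)
  i=2: ✓ (witness j=3)
  i=3: ✓ (witness j=4)
  i=4: ✓ (witness j=5)
  i=5: ✓ (witness j=7)
  i=6: ✓ (witness j=7)
  i=7: ✓ (witness j=8)
  i=8: ✓ (witness j=9)
  i=9: ✓ (witness j=11)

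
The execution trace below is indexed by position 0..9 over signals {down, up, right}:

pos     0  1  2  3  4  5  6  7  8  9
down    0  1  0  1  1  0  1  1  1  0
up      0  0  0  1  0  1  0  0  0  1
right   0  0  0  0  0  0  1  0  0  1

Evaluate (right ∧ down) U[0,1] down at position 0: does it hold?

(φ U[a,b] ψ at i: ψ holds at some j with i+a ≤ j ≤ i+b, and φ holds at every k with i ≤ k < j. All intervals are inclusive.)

Need some j in [0,1] with down, and (right ∧ down) at every k in [0,j-1].
  j=0: down false.
  j=1: down holds, but (right ∧ down) fails at k=0 → not this j.
No j in the window works → until fails.

False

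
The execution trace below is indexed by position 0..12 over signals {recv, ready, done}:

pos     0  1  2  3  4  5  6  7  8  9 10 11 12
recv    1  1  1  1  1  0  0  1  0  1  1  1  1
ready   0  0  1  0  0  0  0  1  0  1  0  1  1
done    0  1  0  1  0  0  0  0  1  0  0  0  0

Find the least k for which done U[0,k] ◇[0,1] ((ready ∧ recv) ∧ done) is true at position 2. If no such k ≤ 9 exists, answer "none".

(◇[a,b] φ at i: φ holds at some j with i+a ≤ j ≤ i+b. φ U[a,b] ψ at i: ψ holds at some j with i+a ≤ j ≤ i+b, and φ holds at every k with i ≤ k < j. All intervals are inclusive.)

none

Need earliest j ≥ 2 with ◇[0,1] ((ready ∧ recv) ∧ done), and done at every k in [2,j-1].
  j=2: rhs fails.
  j=3: rhs fails.
  j=4: rhs fails.
  j=5: rhs fails.
  j=6: rhs fails.
  j=7: rhs fails.
  j=8: rhs fails.
  j=9: rhs fails.
  j=10: rhs fails.
  j=11: rhs fails.
No witness within the range → none.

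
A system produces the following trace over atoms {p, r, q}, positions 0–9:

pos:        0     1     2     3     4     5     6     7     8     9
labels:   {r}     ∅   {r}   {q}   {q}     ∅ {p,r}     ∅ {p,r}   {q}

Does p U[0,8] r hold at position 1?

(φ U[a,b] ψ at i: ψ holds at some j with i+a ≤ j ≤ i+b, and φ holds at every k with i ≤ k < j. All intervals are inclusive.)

Need some j in [1,9] with r, and p at every k in [1,j-1].
  j=1: r false.
  j=2: r holds, but p fails at k=1 → not this j.
  j=3: r false.
  j=4: r false.
  j=5: r false.
  j=6: r holds, but p fails at k=1 → not this j.
  j=7: r false.
  j=8: r holds, but p fails at k=1 → not this j.
  j=9: r false.
No j in the window works → until fails.

False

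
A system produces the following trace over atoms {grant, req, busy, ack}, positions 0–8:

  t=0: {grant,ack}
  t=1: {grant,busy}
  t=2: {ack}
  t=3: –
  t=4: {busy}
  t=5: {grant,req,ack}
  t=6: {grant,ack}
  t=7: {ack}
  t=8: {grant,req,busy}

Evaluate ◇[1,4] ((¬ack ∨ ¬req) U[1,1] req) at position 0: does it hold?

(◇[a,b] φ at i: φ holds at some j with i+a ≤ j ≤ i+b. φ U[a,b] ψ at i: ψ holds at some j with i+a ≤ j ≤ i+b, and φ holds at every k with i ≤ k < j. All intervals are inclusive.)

Holds

Check ((¬ack ∨ ¬req) U[1,1] req) at each j in [1,4]:
  j=1: fails
  j=2: fails
  j=3: fails
  j=4: holds
Found at j=4 → formula holds.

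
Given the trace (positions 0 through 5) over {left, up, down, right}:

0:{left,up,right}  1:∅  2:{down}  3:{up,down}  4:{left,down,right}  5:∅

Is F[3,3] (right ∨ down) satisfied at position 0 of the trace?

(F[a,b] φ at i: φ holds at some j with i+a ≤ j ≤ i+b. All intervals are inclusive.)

Yes

Check (right ∨ down) at each j in [3,3]:
  j=3: true
Found at j=3 → formula holds.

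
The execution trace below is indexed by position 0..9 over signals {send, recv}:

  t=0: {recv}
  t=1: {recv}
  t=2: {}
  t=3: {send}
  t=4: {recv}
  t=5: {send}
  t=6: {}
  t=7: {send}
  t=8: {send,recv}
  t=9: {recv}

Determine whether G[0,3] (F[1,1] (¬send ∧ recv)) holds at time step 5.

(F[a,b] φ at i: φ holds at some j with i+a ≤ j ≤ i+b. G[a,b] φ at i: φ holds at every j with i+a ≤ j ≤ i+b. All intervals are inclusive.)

Does not hold

Check F[1,1] (¬send ∧ recv) at every j in [5,8]:
  j=5: fails (none in [6,6])
  j=6: fails (none in [7,7])
  j=7: fails (none in [8,8])
  j=8: holds (witness at 9)
Fails at j=5 → formula fails.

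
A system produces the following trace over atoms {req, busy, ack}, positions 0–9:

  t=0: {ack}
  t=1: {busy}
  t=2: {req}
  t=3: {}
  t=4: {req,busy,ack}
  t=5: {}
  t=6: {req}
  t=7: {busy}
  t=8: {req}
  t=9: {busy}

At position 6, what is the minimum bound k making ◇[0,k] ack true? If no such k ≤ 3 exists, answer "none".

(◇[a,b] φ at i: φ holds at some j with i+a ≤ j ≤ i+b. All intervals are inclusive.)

Scan j = 6,7,… for ack:
  j=6: fails
  j=7: fails
  j=8: fails
  j=9: fails
No j in [6,9] satisfies it → none.

none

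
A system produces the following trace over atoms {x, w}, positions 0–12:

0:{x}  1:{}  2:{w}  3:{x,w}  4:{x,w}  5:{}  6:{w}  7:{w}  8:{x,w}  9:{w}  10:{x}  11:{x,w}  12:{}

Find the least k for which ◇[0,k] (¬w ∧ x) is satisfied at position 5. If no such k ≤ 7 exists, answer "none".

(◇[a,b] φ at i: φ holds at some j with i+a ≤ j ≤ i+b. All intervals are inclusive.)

5

Scan j = 5,6,… for (¬w ∧ x):
  j=5: fails
  j=6: fails
  j=7: fails
  j=8: fails
  j=9: fails
  j=10: holds
First hit at j=10, so smallest k = 10-5 = 5.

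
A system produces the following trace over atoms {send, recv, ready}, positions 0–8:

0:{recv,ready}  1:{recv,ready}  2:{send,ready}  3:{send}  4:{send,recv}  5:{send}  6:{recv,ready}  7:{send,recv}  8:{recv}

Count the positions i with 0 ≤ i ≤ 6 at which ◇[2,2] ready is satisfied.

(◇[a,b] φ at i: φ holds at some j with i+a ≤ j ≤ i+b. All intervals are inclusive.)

2

Evaluate at each i in [0,6]:
  i=0: ✓ (witness j=2)
  i=1: ✗ (none in [3,3])
  i=2: ✗ (none in [4,4])
  i=3: ✗ (none in [5,5])
  i=4: ✓ (witness j=6)
  i=5: ✗ (none in [7,7])
  i=6: ✗ (none in [8,8])
Positions where it holds: {0, 4} → 2.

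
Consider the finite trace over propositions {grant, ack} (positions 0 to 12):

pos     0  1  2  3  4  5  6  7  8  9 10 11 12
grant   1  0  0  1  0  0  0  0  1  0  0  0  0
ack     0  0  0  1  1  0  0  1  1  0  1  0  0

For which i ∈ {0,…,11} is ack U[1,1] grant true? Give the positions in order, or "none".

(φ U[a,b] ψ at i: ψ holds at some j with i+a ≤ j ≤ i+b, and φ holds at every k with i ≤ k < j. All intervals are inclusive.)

7

Evaluate at each i in [0,11]:
  i=0: ✗ (no rhs in [1,1])
  i=1: ✗ (no rhs in [2,2])
  i=2: ✗ (lhs fails at k=2 before rhs at j=3)
  i=3: ✗ (no rhs in [4,4])
  i=4: ✗ (no rhs in [5,5])
  i=5: ✗ (no rhs in [6,6])
  i=6: ✗ (no rhs in [7,7])
  i=7: ✓ (rhs at j=8; lhs holds on [7,7])
  i=8: ✗ (no rhs in [9,9])
  i=9: ✗ (no rhs in [10,10])
  i=10: ✗ (no rhs in [11,11])
  i=11: ✗ (no rhs in [12,12])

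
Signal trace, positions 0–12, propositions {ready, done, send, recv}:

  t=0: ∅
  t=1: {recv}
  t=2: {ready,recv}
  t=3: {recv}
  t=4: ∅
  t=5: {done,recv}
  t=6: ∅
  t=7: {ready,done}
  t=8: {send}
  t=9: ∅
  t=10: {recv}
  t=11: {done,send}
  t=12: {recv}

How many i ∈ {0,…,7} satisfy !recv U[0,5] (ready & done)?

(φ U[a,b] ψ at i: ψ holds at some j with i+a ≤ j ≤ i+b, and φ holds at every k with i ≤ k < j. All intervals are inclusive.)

2

Evaluate at each i in [0,7]:
  i=0: ✗ (no rhs in [0,5])
  i=1: ✗ (no rhs in [1,6])
  i=2: ✗ (lhs fails at k=2 before rhs at j=7)
  i=3: ✗ (lhs fails at k=3 before rhs at j=7)
  i=4: ✗ (lhs fails at k=5 before rhs at j=7)
  i=5: ✗ (lhs fails at k=5 before rhs at j=7)
  i=6: ✓ (rhs at j=7; lhs holds on [6,6])
  i=7: ✓ (rhs at j=7)
Positions where it holds: {6, 7} → 2.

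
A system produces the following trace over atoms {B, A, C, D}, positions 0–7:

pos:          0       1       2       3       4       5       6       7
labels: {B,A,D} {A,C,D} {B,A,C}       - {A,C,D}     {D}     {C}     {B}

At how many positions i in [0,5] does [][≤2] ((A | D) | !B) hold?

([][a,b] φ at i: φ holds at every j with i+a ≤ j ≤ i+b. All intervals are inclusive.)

5

Evaluate at each i in [0,5]:
  i=0: ✓ (all of [0,2])
  i=1: ✓ (all of [1,3])
  i=2: ✓ (all of [2,4])
  i=3: ✓ (all of [3,5])
  i=4: ✓ (all of [4,6])
  i=5: ✗ (fails at j=7)
Positions where it holds: {0, 1, 2, 3, 4} → 5.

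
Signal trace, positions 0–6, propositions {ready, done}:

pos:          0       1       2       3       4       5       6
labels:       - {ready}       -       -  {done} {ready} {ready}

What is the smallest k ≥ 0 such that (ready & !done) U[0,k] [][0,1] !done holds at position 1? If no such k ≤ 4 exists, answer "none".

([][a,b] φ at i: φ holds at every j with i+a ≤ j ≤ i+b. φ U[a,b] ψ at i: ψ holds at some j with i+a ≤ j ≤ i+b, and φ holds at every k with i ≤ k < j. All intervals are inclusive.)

Need earliest j ≥ 1 with [][0,1] !done, and (ready & !done) at every k in [1,j-1].
  j=1: rhs holds (empty prefix). k = 0.

0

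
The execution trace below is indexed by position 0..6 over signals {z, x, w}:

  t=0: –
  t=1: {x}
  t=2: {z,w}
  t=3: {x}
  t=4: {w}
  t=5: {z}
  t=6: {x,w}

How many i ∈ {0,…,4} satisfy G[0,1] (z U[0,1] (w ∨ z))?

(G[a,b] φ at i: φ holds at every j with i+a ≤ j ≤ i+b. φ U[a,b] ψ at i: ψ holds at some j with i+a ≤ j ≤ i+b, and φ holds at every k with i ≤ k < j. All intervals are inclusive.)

1

Evaluate at each i in [0,4]:
  i=0: ✗ (fails at j=0)
  i=1: ✗ (fails at j=1)
  i=2: ✗ (fails at j=3)
  i=3: ✗ (fails at j=3)
  i=4: ✓ (all of [4,5])
Positions where it holds: {4} → 1.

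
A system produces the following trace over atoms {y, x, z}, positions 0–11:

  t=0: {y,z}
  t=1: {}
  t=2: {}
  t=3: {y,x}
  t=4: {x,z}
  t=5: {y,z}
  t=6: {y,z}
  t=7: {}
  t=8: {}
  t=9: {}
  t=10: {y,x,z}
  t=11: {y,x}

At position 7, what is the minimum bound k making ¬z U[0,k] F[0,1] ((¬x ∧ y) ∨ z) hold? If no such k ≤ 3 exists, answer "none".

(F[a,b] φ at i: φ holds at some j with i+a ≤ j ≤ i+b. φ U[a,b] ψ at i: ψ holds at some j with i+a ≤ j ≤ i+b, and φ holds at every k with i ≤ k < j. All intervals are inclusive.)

2

Need earliest j ≥ 7 with F[0,1] ((¬x ∧ y) ∨ z), and ¬z at every k in [7,j-1].
  j=7: rhs fails.
  j=8: rhs fails.
  j=9: rhs holds; lhs holds on [7,8]. k = 2.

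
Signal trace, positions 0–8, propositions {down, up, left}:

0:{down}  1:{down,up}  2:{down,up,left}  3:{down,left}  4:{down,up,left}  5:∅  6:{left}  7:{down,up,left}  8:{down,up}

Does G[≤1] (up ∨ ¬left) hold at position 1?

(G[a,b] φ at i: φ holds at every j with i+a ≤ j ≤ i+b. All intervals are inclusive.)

Check (up ∨ ¬left) at every j in [1,2]:
  j=1: true
  j=2: true
All positions satisfy it → formula holds.

Yes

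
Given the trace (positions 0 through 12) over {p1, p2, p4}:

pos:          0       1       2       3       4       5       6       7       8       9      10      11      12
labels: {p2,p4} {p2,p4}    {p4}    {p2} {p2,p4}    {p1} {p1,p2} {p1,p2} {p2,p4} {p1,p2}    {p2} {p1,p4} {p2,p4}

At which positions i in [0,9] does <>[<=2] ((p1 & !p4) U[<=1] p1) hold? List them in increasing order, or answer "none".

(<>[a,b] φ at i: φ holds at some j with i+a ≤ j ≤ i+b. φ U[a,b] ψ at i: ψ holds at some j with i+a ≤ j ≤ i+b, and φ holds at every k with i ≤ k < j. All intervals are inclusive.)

Evaluate at each i in [0,9]:
  i=0: ✗ (none in [0,2])
  i=1: ✗ (none in [1,3])
  i=2: ✗ (none in [2,4])
  i=3: ✓ (witness j=5)
  i=4: ✓ (witness j=5)
  i=5: ✓ (witness j=5)
  i=6: ✓ (witness j=6)
  i=7: ✓ (witness j=7)
  i=8: ✓ (witness j=9)
  i=9: ✓ (witness j=9)

3, 4, 5, 6, 7, 8, 9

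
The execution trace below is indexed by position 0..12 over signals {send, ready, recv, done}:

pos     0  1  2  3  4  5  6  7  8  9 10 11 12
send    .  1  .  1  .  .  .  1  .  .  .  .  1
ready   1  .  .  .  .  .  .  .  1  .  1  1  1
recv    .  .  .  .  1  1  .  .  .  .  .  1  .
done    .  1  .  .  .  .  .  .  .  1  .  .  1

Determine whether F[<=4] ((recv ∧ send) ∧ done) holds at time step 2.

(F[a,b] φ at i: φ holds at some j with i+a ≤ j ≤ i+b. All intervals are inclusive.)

False

Check ((recv ∧ send) ∧ done) at each j in [2,6]:
  j=2: false
  j=3: false
  j=4: false
  j=5: false
  j=6: false
No position in the window satisfies it → formula fails.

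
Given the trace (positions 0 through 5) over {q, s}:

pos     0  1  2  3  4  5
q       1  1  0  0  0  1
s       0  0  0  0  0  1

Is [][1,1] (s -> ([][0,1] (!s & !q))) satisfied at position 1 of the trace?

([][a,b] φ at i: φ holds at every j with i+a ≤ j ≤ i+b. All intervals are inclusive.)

Check (s -> ([][0,1] (!s & !q))) at every j in [2,2]:
  j=2: antecedent false → ✓
All positions satisfy it → formula holds.

True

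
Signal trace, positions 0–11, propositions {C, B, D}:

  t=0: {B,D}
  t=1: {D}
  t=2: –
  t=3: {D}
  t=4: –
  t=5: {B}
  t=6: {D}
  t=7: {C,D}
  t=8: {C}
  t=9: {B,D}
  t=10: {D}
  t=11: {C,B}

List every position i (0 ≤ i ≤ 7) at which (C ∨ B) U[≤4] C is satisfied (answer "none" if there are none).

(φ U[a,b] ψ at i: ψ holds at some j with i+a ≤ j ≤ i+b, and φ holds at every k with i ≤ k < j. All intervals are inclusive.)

7

Evaluate at each i in [0,7]:
  i=0: ✗ (no rhs in [0,4])
  i=1: ✗ (no rhs in [1,5])
  i=2: ✗ (no rhs in [2,6])
  i=3: ✗ (lhs fails at k=3 before rhs at j=7)
  i=4: ✗ (lhs fails at k=4 before rhs at j=7)
  i=5: ✗ (lhs fails at k=6 before rhs at j=7)
  i=6: ✗ (lhs fails at k=6 before rhs at j=7)
  i=7: ✓ (rhs at j=7)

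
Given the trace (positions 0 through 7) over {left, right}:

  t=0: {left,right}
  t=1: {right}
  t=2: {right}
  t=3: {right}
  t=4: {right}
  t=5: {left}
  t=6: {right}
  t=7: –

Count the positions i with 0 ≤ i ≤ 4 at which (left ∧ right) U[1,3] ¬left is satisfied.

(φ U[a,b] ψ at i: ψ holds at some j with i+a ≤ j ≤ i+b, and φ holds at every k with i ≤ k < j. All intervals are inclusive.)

Evaluate at each i in [0,4]:
  i=0: ✓ (rhs at j=1; lhs holds on [0,0])
  i=1: ✗ (lhs fails at k=1 before rhs at j=2)
  i=2: ✗ (lhs fails at k=2 before rhs at j=3)
  i=3: ✗ (lhs fails at k=3 before rhs at j=4)
  i=4: ✗ (lhs fails at k=4 before rhs at j=6)
Positions where it holds: {0} → 1.

1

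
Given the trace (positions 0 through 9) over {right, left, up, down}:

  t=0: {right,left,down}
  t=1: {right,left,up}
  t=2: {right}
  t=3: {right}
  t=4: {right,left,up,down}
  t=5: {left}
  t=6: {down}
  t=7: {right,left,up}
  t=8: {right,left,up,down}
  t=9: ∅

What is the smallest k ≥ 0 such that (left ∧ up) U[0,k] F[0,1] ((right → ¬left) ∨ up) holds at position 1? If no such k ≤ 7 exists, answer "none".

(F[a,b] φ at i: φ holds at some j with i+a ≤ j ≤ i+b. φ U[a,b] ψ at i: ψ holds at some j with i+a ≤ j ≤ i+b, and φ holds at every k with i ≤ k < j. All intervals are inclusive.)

Need earliest j ≥ 1 with F[0,1] ((right → ¬left) ∨ up), and (left ∧ up) at every k in [1,j-1].
  j=1: rhs holds (empty prefix). k = 0.

0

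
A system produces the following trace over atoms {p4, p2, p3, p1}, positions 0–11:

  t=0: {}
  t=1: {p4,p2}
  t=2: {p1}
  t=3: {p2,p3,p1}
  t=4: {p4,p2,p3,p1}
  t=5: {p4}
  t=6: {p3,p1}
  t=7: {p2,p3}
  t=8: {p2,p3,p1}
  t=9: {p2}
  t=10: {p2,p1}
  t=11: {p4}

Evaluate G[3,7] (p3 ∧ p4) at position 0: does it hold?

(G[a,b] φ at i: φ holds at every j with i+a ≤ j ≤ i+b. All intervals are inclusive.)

Does not hold

Check (p3 ∧ p4) at every j in [3,7]:
  j=3: false
  j=4: true
  j=5: false
  j=6: false
  j=7: false
Fails at j=3 → formula fails.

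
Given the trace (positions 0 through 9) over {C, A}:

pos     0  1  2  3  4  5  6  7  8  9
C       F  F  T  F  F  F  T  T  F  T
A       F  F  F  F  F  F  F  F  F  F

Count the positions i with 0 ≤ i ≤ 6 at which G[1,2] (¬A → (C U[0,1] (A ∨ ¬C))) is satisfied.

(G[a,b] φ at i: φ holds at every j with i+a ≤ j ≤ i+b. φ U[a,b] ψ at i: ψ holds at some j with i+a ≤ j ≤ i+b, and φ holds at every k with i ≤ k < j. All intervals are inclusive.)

5

Evaluate at each i in [0,6]:
  i=0: ✓ (all of [1,2])
  i=1: ✓ (all of [2,3])
  i=2: ✓ (all of [3,4])
  i=3: ✓ (all of [4,5])
  i=4: ✗ (fails at j=6)
  i=5: ✗ (fails at j=6)
  i=6: ✓ (all of [7,8])
Positions where it holds: {0, 1, 2, 3, 6} → 5.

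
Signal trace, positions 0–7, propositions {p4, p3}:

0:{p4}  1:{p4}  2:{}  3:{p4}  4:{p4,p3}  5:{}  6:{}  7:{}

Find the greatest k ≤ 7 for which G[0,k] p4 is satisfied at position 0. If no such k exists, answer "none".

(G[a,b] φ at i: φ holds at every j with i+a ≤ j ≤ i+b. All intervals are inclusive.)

p4 must hold from j=0 onward; find where it first fails.
  j=0: holds
  j=1: holds
  j=2: fails
Holds on [0,1], so largest k = 1.

1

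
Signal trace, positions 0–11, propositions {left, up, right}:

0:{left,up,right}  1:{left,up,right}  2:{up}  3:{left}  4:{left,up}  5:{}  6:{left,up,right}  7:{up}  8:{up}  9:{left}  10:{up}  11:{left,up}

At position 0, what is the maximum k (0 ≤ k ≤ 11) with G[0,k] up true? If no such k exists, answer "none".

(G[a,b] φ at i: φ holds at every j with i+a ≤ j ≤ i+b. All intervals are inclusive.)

2

up must hold from j=0 onward; find where it first fails.
  j=0: holds
  j=1: holds
  j=2: holds
  j=3: fails
Holds on [0,2], so largest k = 2.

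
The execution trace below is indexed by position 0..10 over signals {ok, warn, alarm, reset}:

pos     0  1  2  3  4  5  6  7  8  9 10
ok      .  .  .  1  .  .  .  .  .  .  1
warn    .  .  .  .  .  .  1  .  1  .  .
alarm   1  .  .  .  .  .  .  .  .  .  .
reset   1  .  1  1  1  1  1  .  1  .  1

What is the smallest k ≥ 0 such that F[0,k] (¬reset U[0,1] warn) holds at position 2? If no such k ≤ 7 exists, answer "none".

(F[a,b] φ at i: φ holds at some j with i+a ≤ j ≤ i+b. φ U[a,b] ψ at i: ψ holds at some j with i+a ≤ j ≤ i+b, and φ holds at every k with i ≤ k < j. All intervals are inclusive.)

4

Scan j = 2,3,… for (¬reset U[0,1] warn):
  j=2: fails
  j=3: fails
  j=4: fails
  j=5: fails
  j=6: holds
First hit at j=6, so smallest k = 6-2 = 4.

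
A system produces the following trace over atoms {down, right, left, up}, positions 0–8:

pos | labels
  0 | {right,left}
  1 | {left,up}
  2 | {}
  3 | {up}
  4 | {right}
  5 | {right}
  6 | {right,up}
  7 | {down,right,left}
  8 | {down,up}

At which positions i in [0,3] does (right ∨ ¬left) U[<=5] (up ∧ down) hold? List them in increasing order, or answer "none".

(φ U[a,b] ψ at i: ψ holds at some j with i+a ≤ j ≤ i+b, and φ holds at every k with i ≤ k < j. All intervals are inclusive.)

Evaluate at each i in [0,3]:
  i=0: ✗ (no rhs in [0,5])
  i=1: ✗ (no rhs in [1,6])
  i=2: ✗ (no rhs in [2,7])
  i=3: ✓ (rhs at j=8; lhs holds on [3,7])

3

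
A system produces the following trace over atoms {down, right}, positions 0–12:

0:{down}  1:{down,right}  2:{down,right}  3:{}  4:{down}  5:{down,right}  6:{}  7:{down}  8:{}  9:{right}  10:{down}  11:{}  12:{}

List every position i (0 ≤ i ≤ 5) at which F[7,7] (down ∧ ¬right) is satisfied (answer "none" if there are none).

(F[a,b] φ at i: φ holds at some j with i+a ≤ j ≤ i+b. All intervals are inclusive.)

Evaluate at each i in [0,5]:
  i=0: ✓ (witness j=7)
  i=1: ✗ (none in [8,8])
  i=2: ✗ (none in [9,9])
  i=3: ✓ (witness j=10)
  i=4: ✗ (none in [11,11])
  i=5: ✗ (none in [12,12])

0, 3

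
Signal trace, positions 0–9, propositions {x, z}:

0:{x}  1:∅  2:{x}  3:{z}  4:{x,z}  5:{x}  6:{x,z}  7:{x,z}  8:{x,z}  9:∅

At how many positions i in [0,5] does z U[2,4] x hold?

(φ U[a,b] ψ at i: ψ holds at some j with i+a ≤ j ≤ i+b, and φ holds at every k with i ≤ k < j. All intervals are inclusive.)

1

Evaluate at each i in [0,5]:
  i=0: ✗ (lhs fails at k=0 before rhs at j=2)
  i=1: ✗ (lhs fails at k=1 before rhs at j=4)
  i=2: ✗ (lhs fails at k=2 before rhs at j=4)
  i=3: ✓ (rhs at j=5; lhs holds on [3,4])
  i=4: ✗ (lhs fails at k=5 before rhs at j=6)
  i=5: ✗ (lhs fails at k=5 before rhs at j=7)
Positions where it holds: {3} → 1.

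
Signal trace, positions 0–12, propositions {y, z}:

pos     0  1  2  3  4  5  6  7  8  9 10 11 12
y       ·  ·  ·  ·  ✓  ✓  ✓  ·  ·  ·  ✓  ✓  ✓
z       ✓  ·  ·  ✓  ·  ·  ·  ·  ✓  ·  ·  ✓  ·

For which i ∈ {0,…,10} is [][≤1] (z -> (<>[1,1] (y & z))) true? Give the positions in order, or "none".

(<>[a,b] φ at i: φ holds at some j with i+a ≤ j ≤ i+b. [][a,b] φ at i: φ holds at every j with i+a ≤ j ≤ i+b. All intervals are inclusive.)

Evaluate at each i in [0,10]:
  i=0: ✗ (fails at j=0)
  i=1: ✓ (all of [1,2])
  i=2: ✗ (fails at j=3)
  i=3: ✗ (fails at j=3)
  i=4: ✓ (all of [4,5])
  i=5: ✓ (all of [5,6])
  i=6: ✓ (all of [6,7])
  i=7: ✗ (fails at j=8)
  i=8: ✗ (fails at j=8)
  i=9: ✓ (all of [9,10])
  i=10: ✗ (fails at j=11)

1, 4, 5, 6, 9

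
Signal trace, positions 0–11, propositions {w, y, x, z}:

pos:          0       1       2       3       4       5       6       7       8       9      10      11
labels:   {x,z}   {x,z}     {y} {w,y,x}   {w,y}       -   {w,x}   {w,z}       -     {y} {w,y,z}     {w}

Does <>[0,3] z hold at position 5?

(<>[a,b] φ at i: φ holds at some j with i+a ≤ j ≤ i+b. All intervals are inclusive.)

Check z at each j in [5,8]:
  j=5: false
  j=6: false
  j=7: true
  j=8: false
Found at j=7 → formula holds.

True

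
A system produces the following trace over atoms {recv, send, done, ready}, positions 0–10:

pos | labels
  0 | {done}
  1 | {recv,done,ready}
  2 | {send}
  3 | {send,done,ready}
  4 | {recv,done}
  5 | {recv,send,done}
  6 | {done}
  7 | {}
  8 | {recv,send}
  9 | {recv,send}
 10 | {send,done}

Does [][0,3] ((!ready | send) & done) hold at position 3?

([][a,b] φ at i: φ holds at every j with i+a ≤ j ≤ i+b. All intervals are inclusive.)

Holds

Check ((!ready | send) & done) at every j in [3,6]:
  j=3: true
  j=4: true
  j=5: true
  j=6: true
All positions satisfy it → formula holds.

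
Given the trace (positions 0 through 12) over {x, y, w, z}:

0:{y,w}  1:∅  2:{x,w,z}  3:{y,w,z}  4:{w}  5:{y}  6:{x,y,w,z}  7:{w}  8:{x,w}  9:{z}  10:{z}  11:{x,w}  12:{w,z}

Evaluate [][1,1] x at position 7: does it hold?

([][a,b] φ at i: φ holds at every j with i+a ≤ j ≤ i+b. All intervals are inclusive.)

Check x at every j in [8,8]:
  j=8: true
All positions satisfy it → formula holds.

Yes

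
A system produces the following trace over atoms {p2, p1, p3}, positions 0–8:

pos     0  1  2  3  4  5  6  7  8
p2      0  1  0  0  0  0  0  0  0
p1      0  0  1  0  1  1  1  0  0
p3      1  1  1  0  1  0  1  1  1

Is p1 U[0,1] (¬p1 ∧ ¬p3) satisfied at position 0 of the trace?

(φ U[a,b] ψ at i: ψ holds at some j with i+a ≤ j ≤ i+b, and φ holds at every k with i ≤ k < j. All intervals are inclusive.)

Does not hold

Need some j in [0,1] with (¬p1 ∧ ¬p3), and p1 at every k in [0,j-1].
  j=0: (¬p1 ∧ ¬p3) false.
  j=1: (¬p1 ∧ ¬p3) false.
No j in the window works → until fails.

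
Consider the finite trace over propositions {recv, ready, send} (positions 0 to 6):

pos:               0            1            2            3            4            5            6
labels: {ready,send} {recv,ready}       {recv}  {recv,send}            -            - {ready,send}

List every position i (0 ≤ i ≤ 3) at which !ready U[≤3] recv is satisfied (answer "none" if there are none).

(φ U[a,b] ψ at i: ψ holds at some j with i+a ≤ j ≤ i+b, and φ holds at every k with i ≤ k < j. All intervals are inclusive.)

Evaluate at each i in [0,3]:
  i=0: ✗ (lhs fails at k=0 before rhs at j=1)
  i=1: ✓ (rhs at j=1)
  i=2: ✓ (rhs at j=2)
  i=3: ✓ (rhs at j=3)

1, 2, 3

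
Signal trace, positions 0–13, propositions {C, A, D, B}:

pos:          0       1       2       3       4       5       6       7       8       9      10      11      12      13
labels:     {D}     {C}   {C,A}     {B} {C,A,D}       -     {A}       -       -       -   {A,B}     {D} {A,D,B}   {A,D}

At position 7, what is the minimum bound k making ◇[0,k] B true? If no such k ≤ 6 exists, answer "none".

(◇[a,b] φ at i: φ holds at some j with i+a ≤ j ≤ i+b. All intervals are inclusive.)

Scan j = 7,8,… for B:
  j=7: fails
  j=8: fails
  j=9: fails
  j=10: holds
First hit at j=10, so smallest k = 10-7 = 3.

3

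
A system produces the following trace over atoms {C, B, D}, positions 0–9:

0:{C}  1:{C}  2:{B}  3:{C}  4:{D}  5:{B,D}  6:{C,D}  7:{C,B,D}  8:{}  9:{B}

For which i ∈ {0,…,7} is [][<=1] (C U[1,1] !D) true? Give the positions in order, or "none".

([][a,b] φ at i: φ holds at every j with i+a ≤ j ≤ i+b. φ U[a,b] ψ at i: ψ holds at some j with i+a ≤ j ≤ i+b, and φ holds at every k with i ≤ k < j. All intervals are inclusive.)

Evaluate at each i in [0,7]:
  i=0: ✓ (all of [0,1])
  i=1: ✗ (fails at j=2)
  i=2: ✗ (fails at j=2)
  i=3: ✗ (fails at j=3)
  i=4: ✗ (fails at j=4)
  i=5: ✗ (fails at j=5)
  i=6: ✗ (fails at j=6)
  i=7: ✗ (fails at j=8)

0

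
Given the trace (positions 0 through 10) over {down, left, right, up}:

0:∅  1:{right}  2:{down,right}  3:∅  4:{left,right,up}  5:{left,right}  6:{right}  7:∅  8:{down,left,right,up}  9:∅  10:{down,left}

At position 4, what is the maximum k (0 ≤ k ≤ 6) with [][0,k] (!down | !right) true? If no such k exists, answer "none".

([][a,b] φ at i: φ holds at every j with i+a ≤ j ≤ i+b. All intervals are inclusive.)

(!down | !right) must hold from j=4 onward; find where it first fails.
  j=4: holds
  j=5: holds
  j=6: holds
  j=7: holds
  j=8: fails
Holds on [4,7], so largest k = 3.

3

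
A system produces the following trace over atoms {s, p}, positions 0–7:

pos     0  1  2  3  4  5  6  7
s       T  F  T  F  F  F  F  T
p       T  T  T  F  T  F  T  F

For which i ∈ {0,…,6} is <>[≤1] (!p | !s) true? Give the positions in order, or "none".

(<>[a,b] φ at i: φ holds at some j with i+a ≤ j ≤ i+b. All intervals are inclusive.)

Evaluate at each i in [0,6]:
  i=0: ✓ (witness j=1)
  i=1: ✓ (witness j=1)
  i=2: ✓ (witness j=3)
  i=3: ✓ (witness j=3)
  i=4: ✓ (witness j=4)
  i=5: ✓ (witness j=5)
  i=6: ✓ (witness j=6)

0, 1, 2, 3, 4, 5, 6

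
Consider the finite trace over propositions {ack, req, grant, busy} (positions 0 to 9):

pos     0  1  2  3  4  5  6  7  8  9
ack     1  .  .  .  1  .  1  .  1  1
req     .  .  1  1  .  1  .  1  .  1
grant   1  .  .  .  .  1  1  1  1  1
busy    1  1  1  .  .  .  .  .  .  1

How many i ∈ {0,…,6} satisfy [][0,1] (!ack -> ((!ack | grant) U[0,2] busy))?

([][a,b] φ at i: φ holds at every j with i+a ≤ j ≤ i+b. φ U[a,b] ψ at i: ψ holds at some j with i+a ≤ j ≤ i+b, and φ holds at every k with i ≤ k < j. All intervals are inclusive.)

Evaluate at each i in [0,6]:
  i=0: ✓ (all of [0,1])
  i=1: ✓ (all of [1,2])
  i=2: ✗ (fails at j=3)
  i=3: ✗ (fails at j=3)
  i=4: ✗ (fails at j=5)
  i=5: ✗ (fails at j=5)
  i=6: ✓ (all of [6,7])
Positions where it holds: {0, 1, 6} → 3.

3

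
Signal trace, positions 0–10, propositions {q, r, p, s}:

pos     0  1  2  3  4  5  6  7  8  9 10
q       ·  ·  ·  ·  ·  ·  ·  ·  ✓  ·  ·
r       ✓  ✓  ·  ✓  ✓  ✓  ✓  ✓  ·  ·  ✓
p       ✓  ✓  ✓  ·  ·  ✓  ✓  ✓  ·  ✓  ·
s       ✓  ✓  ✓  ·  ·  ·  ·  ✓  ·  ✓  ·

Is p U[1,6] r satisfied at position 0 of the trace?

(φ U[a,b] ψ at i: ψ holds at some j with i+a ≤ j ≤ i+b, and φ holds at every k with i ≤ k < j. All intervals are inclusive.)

Holds

Need some j in [1,6] with r, and p at every k in [0,j-1].
  j=1: r holds; p holds at every k in [0,0] → satisfied.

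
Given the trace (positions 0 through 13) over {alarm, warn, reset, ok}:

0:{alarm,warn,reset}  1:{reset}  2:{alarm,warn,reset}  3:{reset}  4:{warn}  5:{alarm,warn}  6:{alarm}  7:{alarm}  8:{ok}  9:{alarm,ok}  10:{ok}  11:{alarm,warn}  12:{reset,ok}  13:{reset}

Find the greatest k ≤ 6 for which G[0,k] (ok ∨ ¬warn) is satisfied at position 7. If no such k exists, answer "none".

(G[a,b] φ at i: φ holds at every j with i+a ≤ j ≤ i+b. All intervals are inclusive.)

(ok ∨ ¬warn) must hold from j=7 onward; find where it first fails.
  j=7: holds
  j=8: holds
  j=9: holds
  j=10: holds
  j=11: fails
Holds on [7,10], so largest k = 3.

3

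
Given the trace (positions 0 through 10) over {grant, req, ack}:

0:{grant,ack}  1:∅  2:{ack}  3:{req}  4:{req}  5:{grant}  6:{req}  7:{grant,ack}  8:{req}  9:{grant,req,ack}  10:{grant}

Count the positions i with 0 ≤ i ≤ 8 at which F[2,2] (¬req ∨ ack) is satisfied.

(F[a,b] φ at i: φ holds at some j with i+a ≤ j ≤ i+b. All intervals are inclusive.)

Evaluate at each i in [0,8]:
  i=0: ✓ (witness j=2)
  i=1: ✗ (none in [3,3])
  i=2: ✗ (none in [4,4])
  i=3: ✓ (witness j=5)
  i=4: ✗ (none in [6,6])
  i=5: ✓ (witness j=7)
  i=6: ✗ (none in [8,8])
  i=7: ✓ (witness j=9)
  i=8: ✓ (witness j=10)
Positions where it holds: {0, 3, 5, 7, 8} → 5.

5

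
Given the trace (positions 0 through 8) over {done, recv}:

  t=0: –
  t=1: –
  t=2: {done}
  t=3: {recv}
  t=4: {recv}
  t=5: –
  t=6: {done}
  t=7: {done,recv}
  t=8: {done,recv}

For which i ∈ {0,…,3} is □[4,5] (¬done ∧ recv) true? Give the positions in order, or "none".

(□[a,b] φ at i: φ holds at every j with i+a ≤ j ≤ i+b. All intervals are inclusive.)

Evaluate at each i in [0,3]:
  i=0: ✗ (fails at j=5)
  i=1: ✗ (fails at j=5)
  i=2: ✗ (fails at j=6)
  i=3: ✗ (fails at j=7)

none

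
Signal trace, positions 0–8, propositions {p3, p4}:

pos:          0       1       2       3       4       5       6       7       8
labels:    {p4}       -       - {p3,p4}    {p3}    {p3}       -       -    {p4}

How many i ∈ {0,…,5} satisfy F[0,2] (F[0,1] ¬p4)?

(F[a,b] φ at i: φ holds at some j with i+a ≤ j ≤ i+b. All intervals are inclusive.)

6

Evaluate at each i in [0,5]:
  i=0: ✓ (witness j=0)
  i=1: ✓ (witness j=1)
  i=2: ✓ (witness j=2)
  i=3: ✓ (witness j=3)
  i=4: ✓ (witness j=4)
  i=5: ✓ (witness j=5)
Positions where it holds: {0, 1, 2, 3, 4, 5} → 6.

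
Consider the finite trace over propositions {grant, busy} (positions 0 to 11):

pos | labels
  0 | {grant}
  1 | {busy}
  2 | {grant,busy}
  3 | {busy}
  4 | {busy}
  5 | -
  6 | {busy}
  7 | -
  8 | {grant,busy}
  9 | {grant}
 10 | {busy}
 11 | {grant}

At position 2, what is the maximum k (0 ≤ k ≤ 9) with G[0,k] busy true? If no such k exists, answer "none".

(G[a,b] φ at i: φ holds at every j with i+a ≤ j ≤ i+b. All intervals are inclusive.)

busy must hold from j=2 onward; find where it first fails.
  j=2: holds
  j=3: holds
  j=4: holds
  j=5: fails
Holds on [2,4], so largest k = 2.

2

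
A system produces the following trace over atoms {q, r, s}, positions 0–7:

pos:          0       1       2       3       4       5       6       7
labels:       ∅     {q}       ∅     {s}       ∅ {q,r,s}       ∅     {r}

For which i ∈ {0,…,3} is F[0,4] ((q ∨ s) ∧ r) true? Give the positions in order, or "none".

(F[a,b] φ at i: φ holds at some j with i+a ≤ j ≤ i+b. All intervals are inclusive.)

Evaluate at each i in [0,3]:
  i=0: ✗ (none in [0,4])
  i=1: ✓ (witness j=5)
  i=2: ✓ (witness j=5)
  i=3: ✓ (witness j=5)

1, 2, 3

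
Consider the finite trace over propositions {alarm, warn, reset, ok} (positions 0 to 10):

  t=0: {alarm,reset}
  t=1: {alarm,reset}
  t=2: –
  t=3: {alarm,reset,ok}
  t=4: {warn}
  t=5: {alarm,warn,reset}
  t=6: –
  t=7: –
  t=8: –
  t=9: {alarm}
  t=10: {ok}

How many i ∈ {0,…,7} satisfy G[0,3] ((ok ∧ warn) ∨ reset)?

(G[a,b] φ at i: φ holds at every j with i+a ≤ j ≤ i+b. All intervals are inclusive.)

0

Evaluate at each i in [0,7]:
  i=0: ✗ (fails at j=2)
  i=1: ✗ (fails at j=2)
  i=2: ✗ (fails at j=2)
  i=3: ✗ (fails at j=4)
  i=4: ✗ (fails at j=4)
  i=5: ✗ (fails at j=6)
  i=6: ✗ (fails at j=6)
  i=7: ✗ (fails at j=7)
Positions where it holds: {} → 0.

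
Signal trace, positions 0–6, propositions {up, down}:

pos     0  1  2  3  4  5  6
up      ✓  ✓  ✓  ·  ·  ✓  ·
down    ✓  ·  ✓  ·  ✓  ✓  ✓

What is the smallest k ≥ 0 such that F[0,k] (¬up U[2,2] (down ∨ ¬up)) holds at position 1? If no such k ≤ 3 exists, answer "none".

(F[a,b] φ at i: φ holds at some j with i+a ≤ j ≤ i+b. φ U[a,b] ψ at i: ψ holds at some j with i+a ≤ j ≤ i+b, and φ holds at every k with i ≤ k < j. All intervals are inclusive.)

Scan j = 1,2,… for (¬up U[2,2] (down ∨ ¬up)):
  j=1: fails
  j=2: fails
  j=3: holds
First hit at j=3, so smallest k = 3-1 = 2.

2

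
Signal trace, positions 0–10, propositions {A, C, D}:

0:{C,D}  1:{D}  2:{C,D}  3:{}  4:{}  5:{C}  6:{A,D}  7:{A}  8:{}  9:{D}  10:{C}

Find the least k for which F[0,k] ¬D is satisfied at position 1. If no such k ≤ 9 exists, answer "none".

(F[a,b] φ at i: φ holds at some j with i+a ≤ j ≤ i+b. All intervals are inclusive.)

Scan j = 1,2,… for ¬D:
  j=1: fails
  j=2: fails
  j=3: holds
First hit at j=3, so smallest k = 3-1 = 2.

2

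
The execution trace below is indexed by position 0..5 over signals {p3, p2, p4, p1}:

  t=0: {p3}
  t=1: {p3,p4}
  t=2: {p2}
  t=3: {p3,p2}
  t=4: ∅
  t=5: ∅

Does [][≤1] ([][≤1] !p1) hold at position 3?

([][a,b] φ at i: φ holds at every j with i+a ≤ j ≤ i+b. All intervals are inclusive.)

Holds

Check [][≤1] !p1 at every j in [3,4]:
  j=3: holds on [3,4]
  j=4: holds on [4,5]
All positions satisfy it → formula holds.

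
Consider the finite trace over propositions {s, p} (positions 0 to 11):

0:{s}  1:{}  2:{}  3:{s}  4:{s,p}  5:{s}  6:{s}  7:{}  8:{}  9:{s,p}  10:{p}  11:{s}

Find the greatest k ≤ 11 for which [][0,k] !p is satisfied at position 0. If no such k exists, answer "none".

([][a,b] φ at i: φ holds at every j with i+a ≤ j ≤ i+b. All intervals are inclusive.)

3

!p must hold from j=0 onward; find where it first fails.
  j=0: holds
  j=1: holds
  j=2: holds
  j=3: holds
  j=4: fails
Holds on [0,3], so largest k = 3.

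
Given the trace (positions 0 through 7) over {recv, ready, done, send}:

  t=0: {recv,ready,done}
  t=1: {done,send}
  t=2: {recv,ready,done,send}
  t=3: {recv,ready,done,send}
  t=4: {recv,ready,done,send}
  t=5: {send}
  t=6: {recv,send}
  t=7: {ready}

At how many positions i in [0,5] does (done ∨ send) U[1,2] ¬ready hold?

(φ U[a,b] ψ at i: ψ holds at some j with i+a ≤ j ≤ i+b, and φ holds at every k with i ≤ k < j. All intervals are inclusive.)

Evaluate at each i in [0,5]:
  i=0: ✓ (rhs at j=1; lhs holds on [0,0])
  i=1: ✗ (no rhs in [2,3])
  i=2: ✗ (no rhs in [3,4])
  i=3: ✓ (rhs at j=5; lhs holds on [3,4])
  i=4: ✓ (rhs at j=5; lhs holds on [4,4])
  i=5: ✓ (rhs at j=6; lhs holds on [5,5])
Positions where it holds: {0, 3, 4, 5} → 4.

4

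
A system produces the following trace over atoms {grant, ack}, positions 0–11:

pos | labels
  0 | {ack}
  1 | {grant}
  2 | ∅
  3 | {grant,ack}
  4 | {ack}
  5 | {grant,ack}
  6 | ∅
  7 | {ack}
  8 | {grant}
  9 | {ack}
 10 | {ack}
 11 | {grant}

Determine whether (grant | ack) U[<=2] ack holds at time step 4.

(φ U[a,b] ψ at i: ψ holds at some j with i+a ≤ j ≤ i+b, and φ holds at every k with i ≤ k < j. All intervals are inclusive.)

Need some j in [4,6] with ack, and (grant | ack) at every k in [4,j-1].
  j=4: ack holds; no prefix to check → satisfied.

True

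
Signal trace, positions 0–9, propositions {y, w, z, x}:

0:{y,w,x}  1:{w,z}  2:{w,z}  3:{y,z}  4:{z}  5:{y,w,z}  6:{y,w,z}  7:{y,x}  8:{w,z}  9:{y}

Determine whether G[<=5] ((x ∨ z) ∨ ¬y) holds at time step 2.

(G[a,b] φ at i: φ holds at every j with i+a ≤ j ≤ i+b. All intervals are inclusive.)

True

Check ((x ∨ z) ∨ ¬y) at every j in [2,7]:
  j=2: true
  j=3: true
  j=4: true
  j=5: true
  j=6: true
  j=7: true
All positions satisfy it → formula holds.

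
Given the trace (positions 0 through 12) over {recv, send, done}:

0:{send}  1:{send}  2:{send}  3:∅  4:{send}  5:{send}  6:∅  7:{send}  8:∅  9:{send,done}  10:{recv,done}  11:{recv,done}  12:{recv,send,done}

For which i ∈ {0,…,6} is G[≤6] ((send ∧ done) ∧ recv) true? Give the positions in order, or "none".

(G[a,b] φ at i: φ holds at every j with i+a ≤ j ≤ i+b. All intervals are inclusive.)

Evaluate at each i in [0,6]:
  i=0: ✗ (fails at j=0)
  i=1: ✗ (fails at j=1)
  i=2: ✗ (fails at j=2)
  i=3: ✗ (fails at j=3)
  i=4: ✗ (fails at j=4)
  i=5: ✗ (fails at j=5)
  i=6: ✗ (fails at j=6)

none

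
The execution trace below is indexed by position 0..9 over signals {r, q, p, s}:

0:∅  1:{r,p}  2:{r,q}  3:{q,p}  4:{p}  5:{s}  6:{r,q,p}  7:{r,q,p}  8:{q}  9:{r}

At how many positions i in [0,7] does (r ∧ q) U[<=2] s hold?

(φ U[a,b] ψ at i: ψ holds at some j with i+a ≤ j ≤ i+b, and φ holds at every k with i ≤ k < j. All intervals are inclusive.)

Evaluate at each i in [0,7]:
  i=0: ✗ (no rhs in [0,2])
  i=1: ✗ (no rhs in [1,3])
  i=2: ✗ (no rhs in [2,4])
  i=3: ✗ (lhs fails at k=3 before rhs at j=5)
  i=4: ✗ (lhs fails at k=4 before rhs at j=5)
  i=5: ✓ (rhs at j=5)
  i=6: ✗ (no rhs in [6,8])
  i=7: ✗ (no rhs in [7,9])
Positions where it holds: {5} → 1.

1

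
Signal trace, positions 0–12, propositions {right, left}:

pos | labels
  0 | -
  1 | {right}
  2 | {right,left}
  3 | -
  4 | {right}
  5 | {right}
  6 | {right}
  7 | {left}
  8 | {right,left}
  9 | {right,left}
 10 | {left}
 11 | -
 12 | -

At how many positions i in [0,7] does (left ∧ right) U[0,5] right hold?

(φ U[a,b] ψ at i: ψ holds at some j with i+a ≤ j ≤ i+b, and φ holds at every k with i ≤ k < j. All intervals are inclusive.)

5

Evaluate at each i in [0,7]:
  i=0: ✗ (lhs fails at k=0 before rhs at j=1)
  i=1: ✓ (rhs at j=1)
  i=2: ✓ (rhs at j=2)
  i=3: ✗ (lhs fails at k=3 before rhs at j=4)
  i=4: ✓ (rhs at j=4)
  i=5: ✓ (rhs at j=5)
  i=6: ✓ (rhs at j=6)
  i=7: ✗ (lhs fails at k=7 before rhs at j=8)
Positions where it holds: {1, 2, 4, 5, 6} → 5.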